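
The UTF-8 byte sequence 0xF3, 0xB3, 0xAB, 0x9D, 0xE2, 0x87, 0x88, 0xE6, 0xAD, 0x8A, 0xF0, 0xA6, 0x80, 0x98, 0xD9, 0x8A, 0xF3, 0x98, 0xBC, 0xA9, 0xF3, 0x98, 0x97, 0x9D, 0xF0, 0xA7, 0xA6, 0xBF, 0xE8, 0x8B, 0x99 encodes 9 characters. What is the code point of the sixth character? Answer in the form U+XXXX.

Offset 0: leading byte 0xF3 = 11110011 → 4-byte char #1 = F3 B3 AB 9D.
Offset 4: leading byte 0xE2 = 11100010 → 3-byte char #2 = E2 87 88.
Offset 7: leading byte 0xE6 = 11100110 → 3-byte char #3 = E6 AD 8A.
Offset 10: leading byte 0xF0 = 11110000 → 4-byte char #4 = F0 A6 80 98.
Offset 14: leading byte 0xD9 = 11011001 → 2-byte char #5 = D9 8A.
Offset 16: leading byte 0xF3 = 11110011 → 4-byte char #6 = F3 98 BC A9.
Leading byte 0xF3 = 11110011 matches 11110xxx → 4-byte sequence.
Byte 1: 0xF3 = 11110011, payload 011 (3 bits).
Byte 2: 0x98 = 10011000 (10xxxxxx ✓), payload 011000.
Byte 3: 0xBC = 10111100 (10xxxxxx ✓), payload 111100.
Byte 4: 0xA9 = 10101001 (10xxxxxx ✓), payload 101001.
Concatenate: 011011000111100101001 = 0xD8F29 (21 bits → U+D8F29).

U+D8F29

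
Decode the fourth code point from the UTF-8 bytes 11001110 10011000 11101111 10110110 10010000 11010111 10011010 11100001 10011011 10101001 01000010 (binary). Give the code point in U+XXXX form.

U+16E9

Offset 0: leading byte 0xCE = 11001110 → 2-byte char #1 = CE 98.
Offset 2: leading byte 0xEF = 11101111 → 3-byte char #2 = EF B6 90.
Offset 5: leading byte 0xD7 = 11010111 → 2-byte char #3 = D7 9A.
Offset 7: leading byte 0xE1 = 11100001 → 3-byte char #4 = E1 9B A9.
Leading byte 0xE1 = 11100001 matches 1110xxxx → 3-byte sequence.
Byte 1: 0xE1 = 11100001, payload 0001 (4 bits).
Byte 2: 0x9B = 10011011 (10xxxxxx ✓), payload 011011.
Byte 3: 0xA9 = 10101001 (10xxxxxx ✓), payload 101001.
Concatenate: 0001011011101001 = 0x16E9 (16 bits → U+16E9).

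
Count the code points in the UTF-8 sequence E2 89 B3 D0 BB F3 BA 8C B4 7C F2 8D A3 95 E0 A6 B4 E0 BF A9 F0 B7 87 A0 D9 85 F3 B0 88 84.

10

Byte at offset 0: 0xE2 = 11100010 → 3-byte char (#1). Advance 3.
Byte at offset 3: 0xD0 = 11010000 → 2-byte char (#2). Advance 2.
Byte at offset 5: 0xF3 = 11110011 → 4-byte char (#3). Advance 4.
Byte at offset 9: 0x7C = 01111100 → 1-byte char (#4). Advance 1.
Byte at offset 10: 0xF2 = 11110010 → 4-byte char (#5). Advance 4.
Byte at offset 14: 0xE0 = 11100000 → 3-byte char (#6). Advance 3.
Byte at offset 17: 0xE0 = 11100000 → 3-byte char (#7). Advance 3.
Byte at offset 20: 0xF0 = 11110000 → 4-byte char (#8). Advance 4.
Byte at offset 24: 0xD9 = 11011001 → 2-byte char (#9). Advance 2.
Byte at offset 26: 0xF3 = 11110011 → 4-byte char (#10). Advance 4.
Reached end at offset 30 after 10 code points.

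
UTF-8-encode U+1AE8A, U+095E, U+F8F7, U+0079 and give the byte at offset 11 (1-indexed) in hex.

0x79

1-indexed offset 11 is 0-indexed offset 10.
U+1AE8A → 4-byte form F0 9A BA 8A at offsets 0–3.
U+095E → 3-byte form E0 A5 9E at offsets 4–6.
U+F8F7 → 3-byte form EF A3 B7 at offsets 7–9.
U+0079 → 1-byte form 79 at offsets 10–10.
Offset 10 falls in char 4's range; it's byte 1 of 79 = 0x79.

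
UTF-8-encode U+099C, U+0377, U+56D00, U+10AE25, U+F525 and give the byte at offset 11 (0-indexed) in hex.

0xB8

U+099C → 3-byte form E0 A6 9C at offsets 0–2.
U+0377 → 2-byte form CD B7 at offsets 3–4.
U+56D00 → 4-byte form F1 96 B4 80 at offsets 5–8.
U+10AE25 → 4-byte form F4 8A B8 A5 at offsets 9–12.
Offset 11 falls in char 4's range; it's byte 3 of F4 8A B8 A5 = 0xB8.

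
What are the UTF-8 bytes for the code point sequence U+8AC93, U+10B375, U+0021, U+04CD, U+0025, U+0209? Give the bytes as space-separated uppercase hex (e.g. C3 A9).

U+8AC93: 4-byte form → F2 8A B2 93.
U+10B375: 4-byte form → F4 8B 8D B5.
U+0021: 1-byte form → 21.
U+04CD: 2-byte form → D3 8D.
U+0025: 1-byte form → 25.
U+0209: 2-byte form → C8 89.
Concatenated (14 bytes): F2 8A B2 93 F4 8B 8D B5 21 D3 8D 25 C8 89.

F2 8A B2 93 F4 8B 8D B5 21 D3 8D 25 C8 89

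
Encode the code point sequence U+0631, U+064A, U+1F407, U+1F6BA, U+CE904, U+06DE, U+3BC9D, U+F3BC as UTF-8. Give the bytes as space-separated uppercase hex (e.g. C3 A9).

U+0631: 2-byte form → D8 B1.
U+064A: 2-byte form → D9 8A.
U+1F407: 4-byte form → F0 9F 90 87.
U+1F6BA: 4-byte form → F0 9F 9A BA.
U+CE904: 4-byte form → F3 8E A4 84.
U+06DE: 2-byte form → DB 9E.
U+3BC9D: 4-byte form → F0 BB B2 9D.
U+F3BC: 3-byte form → EF 8E BC.
Concatenated (25 bytes): D8 B1 D9 8A F0 9F 90 87 F0 9F 9A BA F3 8E A4 84 DB 9E F0 BB B2 9D EF 8E BC.

D8 B1 D9 8A F0 9F 90 87 F0 9F 9A BA F3 8E A4 84 DB 9E F0 BB B2 9D EF 8E BC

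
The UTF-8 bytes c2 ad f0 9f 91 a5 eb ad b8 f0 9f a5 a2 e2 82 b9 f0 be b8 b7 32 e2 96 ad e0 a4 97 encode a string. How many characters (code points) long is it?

9

Byte at offset 0: 0xC2 = 11000010 → 2-byte char (#1). Advance 2.
Byte at offset 2: 0xF0 = 11110000 → 4-byte char (#2). Advance 4.
Byte at offset 6: 0xEB = 11101011 → 3-byte char (#3). Advance 3.
Byte at offset 9: 0xF0 = 11110000 → 4-byte char (#4). Advance 4.
Byte at offset 13: 0xE2 = 11100010 → 3-byte char (#5). Advance 3.
Byte at offset 16: 0xF0 = 11110000 → 4-byte char (#6). Advance 4.
Byte at offset 20: 0x32 = 00110010 → 1-byte char (#7). Advance 1.
Byte at offset 21: 0xE2 = 11100010 → 3-byte char (#8). Advance 3.
Byte at offset 24: 0xE0 = 11100000 → 3-byte char (#9). Advance 3.
Reached end at offset 27 after 9 code points.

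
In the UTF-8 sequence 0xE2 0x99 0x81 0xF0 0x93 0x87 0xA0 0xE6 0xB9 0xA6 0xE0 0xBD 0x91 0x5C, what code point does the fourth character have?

Offset 0: leading byte 0xE2 = 11100010 → 3-byte char #1 = E2 99 81.
Offset 3: leading byte 0xF0 = 11110000 → 4-byte char #2 = F0 93 87 A0.
Offset 7: leading byte 0xE6 = 11100110 → 3-byte char #3 = E6 B9 A6.
Offset 10: leading byte 0xE0 = 11100000 → 3-byte char #4 = E0 BD 91.
Leading byte 0xE0 = 11100000 matches 1110xxxx → 3-byte sequence.
Byte 1: 0xE0 = 11100000, payload 0000 (4 bits).
Byte 2: 0xBD = 10111101 (10xxxxxx ✓), payload 111101.
Byte 3: 0x91 = 10010001 (10xxxxxx ✓), payload 010001.
Concatenate: 0000111101010001 = 0xF51 (16 bits → U+0F51).

U+0F51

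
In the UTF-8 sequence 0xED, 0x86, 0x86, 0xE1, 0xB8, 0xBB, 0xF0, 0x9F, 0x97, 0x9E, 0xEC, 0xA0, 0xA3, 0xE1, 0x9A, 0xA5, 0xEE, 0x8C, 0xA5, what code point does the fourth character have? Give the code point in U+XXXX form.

Offset 0: leading byte 0xED = 11101101 → 3-byte char #1 = ED 86 86.
Offset 3: leading byte 0xE1 = 11100001 → 3-byte char #2 = E1 B8 BB.
Offset 6: leading byte 0xF0 = 11110000 → 4-byte char #3 = F0 9F 97 9E.
Offset 10: leading byte 0xEC = 11101100 → 3-byte char #4 = EC A0 A3.
Leading byte 0xEC = 11101100 matches 1110xxxx → 3-byte sequence.
Byte 1: 0xEC = 11101100, payload 1100 (4 bits).
Byte 2: 0xA0 = 10100000 (10xxxxxx ✓), payload 100000.
Byte 3: 0xA3 = 10100011 (10xxxxxx ✓), payload 100011.
Concatenate: 1100100000100011 = 0xC823 (16 bits → U+C823).

U+C823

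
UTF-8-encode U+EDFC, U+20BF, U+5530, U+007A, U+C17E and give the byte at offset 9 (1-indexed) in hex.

1-indexed offset 9 is 0-indexed offset 8.
U+EDFC → 3-byte form EE B7 BC at offsets 0–2.
U+20BF → 3-byte form E2 82 BF at offsets 3–5.
U+5530 → 3-byte form E5 94 B0 at offsets 6–8.
Offset 8 falls in char 3's range; it's byte 3 of E5 94 B0 = 0xB0.

0xB0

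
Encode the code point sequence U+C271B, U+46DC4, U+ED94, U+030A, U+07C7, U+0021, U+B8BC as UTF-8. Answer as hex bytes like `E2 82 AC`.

U+C271B: 4-byte form → F3 82 9C 9B.
U+46DC4: 4-byte form → F1 86 B7 84.
U+ED94: 3-byte form → EE B6 94.
U+030A: 2-byte form → CC 8A.
U+07C7: 2-byte form → DF 87.
U+0021: 1-byte form → 21.
U+B8BC: 3-byte form → EB A2 BC.
Concatenated (19 bytes): F3 82 9C 9B F1 86 B7 84 EE B6 94 CC 8A DF 87 21 EB A2 BC.

F3 82 9C 9B F1 86 B7 84 EE B6 94 CC 8A DF 87 21 EB A2 BC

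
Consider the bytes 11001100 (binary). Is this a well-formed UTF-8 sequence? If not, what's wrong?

Leading byte 0xCC = 11001100 → 2-byte form, but only 1 byte is present.

invalid (sequence truncated)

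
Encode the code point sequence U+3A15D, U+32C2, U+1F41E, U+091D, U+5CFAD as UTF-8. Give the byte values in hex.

F0 BA 85 9D E3 8B 82 F0 9F 90 9E E0 A4 9D F1 9C BE AD

U+3A15D: 4-byte form → F0 BA 85 9D.
U+32C2: 3-byte form → E3 8B 82.
U+1F41E: 4-byte form → F0 9F 90 9E.
U+091D: 3-byte form → E0 A4 9D.
U+5CFAD: 4-byte form → F1 9C BE AD.
Concatenated (18 bytes): F0 BA 85 9D E3 8B 82 F0 9F 90 9E E0 A4 9D F1 9C BE AD.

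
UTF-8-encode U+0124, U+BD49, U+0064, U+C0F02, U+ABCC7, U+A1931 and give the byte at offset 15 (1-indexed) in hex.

1-indexed offset 15 is 0-indexed offset 14.
U+0124 → 2-byte form C4 A4 at offsets 0–1.
U+BD49 → 3-byte form EB B5 89 at offsets 2–4.
U+0064 → 1-byte form 64 at offsets 5–5.
U+C0F02 → 4-byte form F3 80 BC 82 at offsets 6–9.
U+ABCC7 → 4-byte form F2 AB B3 87 at offsets 10–13.
U+A1931 → 4-byte form F2 A1 A4 B1 at offsets 14–17.
Offset 14 falls in char 6's range; it's byte 1 of F2 A1 A4 B1 = 0xF2.

0xF2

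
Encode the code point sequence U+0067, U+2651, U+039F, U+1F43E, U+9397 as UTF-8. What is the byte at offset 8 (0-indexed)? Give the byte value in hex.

U+0067 → 1-byte form 67 at offsets 0–0.
U+2651 → 3-byte form E2 99 91 at offsets 1–3.
U+039F → 2-byte form CE 9F at offsets 4–5.
U+1F43E → 4-byte form F0 9F 90 BE at offsets 6–9.
Offset 8 falls in char 4's range; it's byte 3 of F0 9F 90 BE = 0x90.

0x90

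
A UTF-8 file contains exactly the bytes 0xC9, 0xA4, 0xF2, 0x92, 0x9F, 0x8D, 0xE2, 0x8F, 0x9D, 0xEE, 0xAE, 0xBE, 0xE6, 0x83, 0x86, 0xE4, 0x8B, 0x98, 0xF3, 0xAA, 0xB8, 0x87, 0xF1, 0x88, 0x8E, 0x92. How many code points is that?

8

Byte at offset 0: 0xC9 = 11001001 → 2-byte char (#1). Advance 2.
Byte at offset 2: 0xF2 = 11110010 → 4-byte char (#2). Advance 4.
Byte at offset 6: 0xE2 = 11100010 → 3-byte char (#3). Advance 3.
Byte at offset 9: 0xEE = 11101110 → 3-byte char (#4). Advance 3.
Byte at offset 12: 0xE6 = 11100110 → 3-byte char (#5). Advance 3.
Byte at offset 15: 0xE4 = 11100100 → 3-byte char (#6). Advance 3.
Byte at offset 18: 0xF3 = 11110011 → 4-byte char (#7). Advance 4.
Byte at offset 22: 0xF1 = 11110001 → 4-byte char (#8). Advance 4.
Reached end at offset 26 after 8 code points.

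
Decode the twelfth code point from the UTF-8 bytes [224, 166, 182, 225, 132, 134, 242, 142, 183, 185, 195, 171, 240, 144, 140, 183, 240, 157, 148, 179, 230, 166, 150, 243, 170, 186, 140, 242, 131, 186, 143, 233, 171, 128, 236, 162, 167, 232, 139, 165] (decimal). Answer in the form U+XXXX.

U+82E5

Offset 0: leading byte 0xE0 = 11100000 → 3-byte char #1 = E0 A6 B6.
Offset 3: leading byte 0xE1 = 11100001 → 3-byte char #2 = E1 84 86.
Offset 6: leading byte 0xF2 = 11110010 → 4-byte char #3 = F2 8E B7 B9.
Offset 10: leading byte 0xC3 = 11000011 → 2-byte char #4 = C3 AB.
Offset 12: leading byte 0xF0 = 11110000 → 4-byte char #5 = F0 90 8C B7.
Offset 16: leading byte 0xF0 = 11110000 → 4-byte char #6 = F0 9D 94 B3.
Offset 20: leading byte 0xE6 = 11100110 → 3-byte char #7 = E6 A6 96.
Offset 23: leading byte 0xF3 = 11110011 → 4-byte char #8 = F3 AA BA 8C.
Offset 27: leading byte 0xF2 = 11110010 → 4-byte char #9 = F2 83 BA 8F.
Offset 31: leading byte 0xE9 = 11101001 → 3-byte char #10 = E9 AB 80.
Offset 34: leading byte 0xEC = 11101100 → 3-byte char #11 = EC A2 A7.
Offset 37: leading byte 0xE8 = 11101000 → 3-byte char #12 = E8 8B A5.
Leading byte 0xE8 = 11101000 matches 1110xxxx → 3-byte sequence.
Byte 1: 0xE8 = 11101000, payload 1000 (4 bits).
Byte 2: 0x8B = 10001011 (10xxxxxx ✓), payload 001011.
Byte 3: 0xA5 = 10100101 (10xxxxxx ✓), payload 100101.
Concatenate: 1000001011100101 = 0x82E5 (16 bits → U+82E5).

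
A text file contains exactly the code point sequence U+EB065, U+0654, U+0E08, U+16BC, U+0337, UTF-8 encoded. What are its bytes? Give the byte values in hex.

F3 AB 81 A5 D9 94 E0 B8 88 E1 9A BC CC B7

U+EB065: 4-byte form → F3 AB 81 A5.
U+0654: 2-byte form → D9 94.
U+0E08: 3-byte form → E0 B8 88.
U+16BC: 3-byte form → E1 9A BC.
U+0337: 2-byte form → CC B7.
Concatenated (14 bytes): F3 AB 81 A5 D9 94 E0 B8 88 E1 9A BC CC B7.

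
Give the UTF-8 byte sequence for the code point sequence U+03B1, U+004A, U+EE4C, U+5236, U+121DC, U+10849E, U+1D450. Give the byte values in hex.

CE B1 4A EE B9 8C E5 88 B6 F0 92 87 9C F4 88 92 9E F0 9D 91 90

U+03B1: 2-byte form → CE B1.
U+004A: 1-byte form → 4A.
U+EE4C: 3-byte form → EE B9 8C.
U+5236: 3-byte form → E5 88 B6.
U+121DC: 4-byte form → F0 92 87 9C.
U+10849E: 4-byte form → F4 88 92 9E.
U+1D450: 4-byte form → F0 9D 91 90.
Concatenated (21 bytes): CE B1 4A EE B9 8C E5 88 B6 F0 92 87 9C F4 88 92 9E F0 9D 91 90.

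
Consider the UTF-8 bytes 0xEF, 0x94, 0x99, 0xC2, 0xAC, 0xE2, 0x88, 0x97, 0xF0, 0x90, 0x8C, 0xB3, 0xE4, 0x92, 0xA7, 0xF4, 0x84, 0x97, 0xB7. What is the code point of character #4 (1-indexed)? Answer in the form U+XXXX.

Offset 0: leading byte 0xEF = 11101111 → 3-byte char #1 = EF 94 99.
Offset 3: leading byte 0xC2 = 11000010 → 2-byte char #2 = C2 AC.
Offset 5: leading byte 0xE2 = 11100010 → 3-byte char #3 = E2 88 97.
Offset 8: leading byte 0xF0 = 11110000 → 4-byte char #4 = F0 90 8C B3.
Leading byte 0xF0 = 11110000 matches 11110xxx → 4-byte sequence.
Byte 1: 0xF0 = 11110000, payload 000 (3 bits).
Byte 2: 0x90 = 10010000 (10xxxxxx ✓), payload 010000.
Byte 3: 0x8C = 10001100 (10xxxxxx ✓), payload 001100.
Byte 4: 0xB3 = 10110011 (10xxxxxx ✓), payload 110011.
Concatenate: 000010000001100110011 = 0x10333 (21 bits → U+10333).

U+10333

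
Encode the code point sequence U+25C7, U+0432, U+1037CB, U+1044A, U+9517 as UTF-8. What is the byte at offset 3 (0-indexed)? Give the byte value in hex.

U+25C7 → 3-byte form E2 97 87 at offsets 0–2.
U+0432 → 2-byte form D0 B2 at offsets 3–4.
Offset 3 falls in char 2's range; it's byte 1 of D0 B2 = 0xD0.

0xD0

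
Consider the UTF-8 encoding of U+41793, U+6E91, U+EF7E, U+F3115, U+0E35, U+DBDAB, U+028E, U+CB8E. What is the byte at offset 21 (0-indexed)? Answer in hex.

U+41793 → 4-byte form F1 81 9E 93 at offsets 0–3.
U+6E91 → 3-byte form E6 BA 91 at offsets 4–6.
U+EF7E → 3-byte form EE BD BE at offsets 7–9.
U+F3115 → 4-byte form F3 B3 84 95 at offsets 10–13.
U+0E35 → 3-byte form E0 B8 B5 at offsets 14–16.
U+DBDAB → 4-byte form F3 9B B6 AB at offsets 17–20.
U+028E → 2-byte form CA 8E at offsets 21–22.
Offset 21 falls in char 7's range; it's byte 1 of CA 8E = 0xCA.

0xCA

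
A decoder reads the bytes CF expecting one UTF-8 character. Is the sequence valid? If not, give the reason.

Leading byte 0xCF = 11001111 → 2-byte form, but only 1 byte is present.

invalid (sequence truncated)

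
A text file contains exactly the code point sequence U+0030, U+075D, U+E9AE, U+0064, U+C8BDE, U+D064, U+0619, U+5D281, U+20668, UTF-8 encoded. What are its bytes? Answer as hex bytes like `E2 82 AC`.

U+0030: 1-byte form → 30.
U+075D: 2-byte form → DD 9D.
U+E9AE: 3-byte form → EE A6 AE.
U+0064: 1-byte form → 64.
U+C8BDE: 4-byte form → F3 88 AF 9E.
U+D064: 3-byte form → ED 81 A4.
U+0619: 2-byte form → D8 99.
U+5D281: 4-byte form → F1 9D 8A 81.
U+20668: 4-byte form → F0 A0 99 A8.
Concatenated (24 bytes): 30 DD 9D EE A6 AE 64 F3 88 AF 9E ED 81 A4 D8 99 F1 9D 8A 81 F0 A0 99 A8.

30 DD 9D EE A6 AE 64 F3 88 AF 9E ED 81 A4 D8 99 F1 9D 8A 81 F0 A0 99 A8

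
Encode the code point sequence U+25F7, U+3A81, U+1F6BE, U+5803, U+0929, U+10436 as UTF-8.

E2 97 B7 E3 AA 81 F0 9F 9A BE E5 A0 83 E0 A4 A9 F0 90 90 B6

U+25F7: 3-byte form → E2 97 B7.
U+3A81: 3-byte form → E3 AA 81.
U+1F6BE: 4-byte form → F0 9F 9A BE.
U+5803: 3-byte form → E5 A0 83.
U+0929: 3-byte form → E0 A4 A9.
U+10436: 4-byte form → F0 90 90 B6.
Concatenated (20 bytes): E2 97 B7 E3 AA 81 F0 9F 9A BE E5 A0 83 E0 A4 A9 F0 90 90 B6.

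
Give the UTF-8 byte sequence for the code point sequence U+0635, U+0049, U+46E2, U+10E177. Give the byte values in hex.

U+0635: 2-byte form → D8 B5.
U+0049: 1-byte form → 49.
U+46E2: 3-byte form → E4 9B A2.
U+10E177: 4-byte form → F4 8E 85 B7.
Concatenated (10 bytes): D8 B5 49 E4 9B A2 F4 8E 85 B7.

D8 B5 49 E4 9B A2 F4 8E 85 B7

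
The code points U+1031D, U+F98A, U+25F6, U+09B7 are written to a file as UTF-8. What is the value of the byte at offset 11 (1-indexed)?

0xE0

1-indexed offset 11 is 0-indexed offset 10.
U+1031D → 4-byte form F0 90 8C 9D at offsets 0–3.
U+F98A → 3-byte form EF A6 8A at offsets 4–6.
U+25F6 → 3-byte form E2 97 B6 at offsets 7–9.
U+09B7 → 3-byte form E0 A6 B7 at offsets 10–12.
Offset 10 falls in char 4's range; it's byte 1 of E0 A6 B7 = 0xE0.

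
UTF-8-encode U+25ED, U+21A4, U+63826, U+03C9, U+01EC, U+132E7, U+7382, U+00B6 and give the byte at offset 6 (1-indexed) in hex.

1-indexed offset 6 is 0-indexed offset 5.
U+25ED → 3-byte form E2 97 AD at offsets 0–2.
U+21A4 → 3-byte form E2 86 A4 at offsets 3–5.
Offset 5 falls in char 2's range; it's byte 3 of E2 86 A4 = 0xA4.

0xA4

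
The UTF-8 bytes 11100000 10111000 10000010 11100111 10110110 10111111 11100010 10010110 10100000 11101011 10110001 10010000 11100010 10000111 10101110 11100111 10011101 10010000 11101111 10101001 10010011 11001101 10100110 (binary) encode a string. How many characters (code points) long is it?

8

Byte at offset 0: 0xE0 = 11100000 → 3-byte char (#1). Advance 3.
Byte at offset 3: 0xE7 = 11100111 → 3-byte char (#2). Advance 3.
Byte at offset 6: 0xE2 = 11100010 → 3-byte char (#3). Advance 3.
Byte at offset 9: 0xEB = 11101011 → 3-byte char (#4). Advance 3.
Byte at offset 12: 0xE2 = 11100010 → 3-byte char (#5). Advance 3.
Byte at offset 15: 0xE7 = 11100111 → 3-byte char (#6). Advance 3.
Byte at offset 18: 0xEF = 11101111 → 3-byte char (#7). Advance 3.
Byte at offset 21: 0xCD = 11001101 → 2-byte char (#8). Advance 2.
Reached end at offset 23 after 8 code points.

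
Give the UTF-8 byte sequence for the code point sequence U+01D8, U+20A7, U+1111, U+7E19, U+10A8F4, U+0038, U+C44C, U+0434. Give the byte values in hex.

C7 98 E2 82 A7 E1 84 91 E7 B8 99 F4 8A A3 B4 38 EC 91 8C D0 B4

U+01D8: 2-byte form → C7 98.
U+20A7: 3-byte form → E2 82 A7.
U+1111: 3-byte form → E1 84 91.
U+7E19: 3-byte form → E7 B8 99.
U+10A8F4: 4-byte form → F4 8A A3 B4.
U+0038: 1-byte form → 38.
U+C44C: 3-byte form → EC 91 8C.
U+0434: 2-byte form → D0 B4.
Concatenated (21 bytes): C7 98 E2 82 A7 E1 84 91 E7 B8 99 F4 8A A3 B4 38 EC 91 8C D0 B4.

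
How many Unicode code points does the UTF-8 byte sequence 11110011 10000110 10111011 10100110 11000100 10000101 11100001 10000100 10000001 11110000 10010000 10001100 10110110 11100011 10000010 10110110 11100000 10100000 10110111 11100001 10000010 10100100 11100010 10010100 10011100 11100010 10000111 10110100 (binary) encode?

9

Byte at offset 0: 0xF3 = 11110011 → 4-byte char (#1). Advance 4.
Byte at offset 4: 0xC4 = 11000100 → 2-byte char (#2). Advance 2.
Byte at offset 6: 0xE1 = 11100001 → 3-byte char (#3). Advance 3.
Byte at offset 9: 0xF0 = 11110000 → 4-byte char (#4). Advance 4.
Byte at offset 13: 0xE3 = 11100011 → 3-byte char (#5). Advance 3.
Byte at offset 16: 0xE0 = 11100000 → 3-byte char (#6). Advance 3.
Byte at offset 19: 0xE1 = 11100001 → 3-byte char (#7). Advance 3.
Byte at offset 22: 0xE2 = 11100010 → 3-byte char (#8). Advance 3.
Byte at offset 25: 0xE2 = 11100010 → 3-byte char (#9). Advance 3.
Reached end at offset 28 after 9 code points.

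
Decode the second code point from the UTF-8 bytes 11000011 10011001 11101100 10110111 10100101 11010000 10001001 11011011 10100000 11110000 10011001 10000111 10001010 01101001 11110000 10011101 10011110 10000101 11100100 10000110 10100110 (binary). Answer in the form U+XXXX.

Offset 0: leading byte 0xC3 = 11000011 → 2-byte char #1 = C3 99.
Offset 2: leading byte 0xEC = 11101100 → 3-byte char #2 = EC B7 A5.
Leading byte 0xEC = 11101100 matches 1110xxxx → 3-byte sequence.
Byte 1: 0xEC = 11101100, payload 1100 (4 bits).
Byte 2: 0xB7 = 10110111 (10xxxxxx ✓), payload 110111.
Byte 3: 0xA5 = 10100101 (10xxxxxx ✓), payload 100101.
Concatenate: 1100110111100101 = 0xCDE5 (16 bits → U+CDE5).

U+CDE5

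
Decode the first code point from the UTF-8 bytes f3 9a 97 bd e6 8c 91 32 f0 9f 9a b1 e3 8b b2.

Offset 0: leading byte 0xF3 = 11110011 → 4-byte char #1 = F3 9A 97 BD.
Leading byte 0xF3 = 11110011 matches 11110xxx → 4-byte sequence.
Byte 1: 0xF3 = 11110011, payload 011 (3 bits).
Byte 2: 0x9A = 10011010 (10xxxxxx ✓), payload 011010.
Byte 3: 0x97 = 10010111 (10xxxxxx ✓), payload 010111.
Byte 4: 0xBD = 10111101 (10xxxxxx ✓), payload 111101.
Concatenate: 011011010010111111101 = 0xDA5FD (21 bits → U+DA5FD).

U+DA5FD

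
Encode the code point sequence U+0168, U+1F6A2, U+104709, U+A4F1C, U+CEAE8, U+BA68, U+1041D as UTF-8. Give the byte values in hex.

C5 A8 F0 9F 9A A2 F4 84 9C 89 F2 A4 BC 9C F3 8E AB A8 EB A9 A8 F0 90 90 9D

U+0168: 2-byte form → C5 A8.
U+1F6A2: 4-byte form → F0 9F 9A A2.
U+104709: 4-byte form → F4 84 9C 89.
U+A4F1C: 4-byte form → F2 A4 BC 9C.
U+CEAE8: 4-byte form → F3 8E AB A8.
U+BA68: 3-byte form → EB A9 A8.
U+1041D: 4-byte form → F0 90 90 9D.
Concatenated (25 bytes): C5 A8 F0 9F 9A A2 F4 84 9C 89 F2 A4 BC 9C F3 8E AB A8 EB A9 A8 F0 90 90 9D.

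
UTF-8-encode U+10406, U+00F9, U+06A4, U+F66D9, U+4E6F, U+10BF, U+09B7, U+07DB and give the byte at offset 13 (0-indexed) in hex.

0xB9

U+10406 → 4-byte form F0 90 90 86 at offsets 0–3.
U+00F9 → 2-byte form C3 B9 at offsets 4–5.
U+06A4 → 2-byte form DA A4 at offsets 6–7.
U+F66D9 → 4-byte form F3 B6 9B 99 at offsets 8–11.
U+4E6F → 3-byte form E4 B9 AF at offsets 12–14.
Offset 13 falls in char 5's range; it's byte 2 of E4 B9 AF = 0xB9.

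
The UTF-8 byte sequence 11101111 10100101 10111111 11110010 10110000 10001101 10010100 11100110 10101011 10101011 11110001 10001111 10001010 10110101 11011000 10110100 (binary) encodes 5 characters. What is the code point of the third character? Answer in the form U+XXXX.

Offset 0: leading byte 0xEF = 11101111 → 3-byte char #1 = EF A5 BF.
Offset 3: leading byte 0xF2 = 11110010 → 4-byte char #2 = F2 B0 8D 94.
Offset 7: leading byte 0xE6 = 11100110 → 3-byte char #3 = E6 AB AB.
Leading byte 0xE6 = 11100110 matches 1110xxxx → 3-byte sequence.
Byte 1: 0xE6 = 11100110, payload 0110 (4 bits).
Byte 2: 0xAB = 10101011 (10xxxxxx ✓), payload 101011.
Byte 3: 0xAB = 10101011 (10xxxxxx ✓), payload 101011.
Concatenate: 0110101011101011 = 0x6AEB (16 bits → U+6AEB).

U+6AEB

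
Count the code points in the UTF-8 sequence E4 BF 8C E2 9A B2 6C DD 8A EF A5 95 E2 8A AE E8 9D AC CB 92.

8

Byte at offset 0: 0xE4 = 11100100 → 3-byte char (#1). Advance 3.
Byte at offset 3: 0xE2 = 11100010 → 3-byte char (#2). Advance 3.
Byte at offset 6: 0x6C = 01101100 → 1-byte char (#3). Advance 1.
Byte at offset 7: 0xDD = 11011101 → 2-byte char (#4). Advance 2.
Byte at offset 9: 0xEF = 11101111 → 3-byte char (#5). Advance 3.
Byte at offset 12: 0xE2 = 11100010 → 3-byte char (#6). Advance 3.
Byte at offset 15: 0xE8 = 11101000 → 3-byte char (#7). Advance 3.
Byte at offset 18: 0xCB = 11001011 → 2-byte char (#8). Advance 2.
Reached end at offset 20 after 8 code points.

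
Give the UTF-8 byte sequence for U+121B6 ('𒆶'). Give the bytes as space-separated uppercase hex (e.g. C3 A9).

U+121B6 = 0x121B6 = 74166 decimal. In range U+10000–U+10FFFF → 4-byte form: 11110xxx 10xxxxxx 10xxxxxx 10xxxxxx.
Binary (21 bits): 000010010000110110110.
Split 3+6+6+6: 000 | 010010 | 000110 | 110110.
Byte 1: 11110000 = 0xF0.
Byte 2: 10010010 = 0x92.
Byte 3: 10000110 = 0x86.
Byte 4: 10110110 = 0xB6.

F0 92 86 B6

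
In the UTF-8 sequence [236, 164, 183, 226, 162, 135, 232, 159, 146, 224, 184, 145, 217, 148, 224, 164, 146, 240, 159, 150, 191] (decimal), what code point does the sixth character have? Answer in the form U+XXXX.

U+0912

Offset 0: leading byte 0xEC = 11101100 → 3-byte char #1 = EC A4 B7.
Offset 3: leading byte 0xE2 = 11100010 → 3-byte char #2 = E2 A2 87.
Offset 6: leading byte 0xE8 = 11101000 → 3-byte char #3 = E8 9F 92.
Offset 9: leading byte 0xE0 = 11100000 → 3-byte char #4 = E0 B8 91.
Offset 12: leading byte 0xD9 = 11011001 → 2-byte char #5 = D9 94.
Offset 14: leading byte 0xE0 = 11100000 → 3-byte char #6 = E0 A4 92.
Leading byte 0xE0 = 11100000 matches 1110xxxx → 3-byte sequence.
Byte 1: 0xE0 = 11100000, payload 0000 (4 bits).
Byte 2: 0xA4 = 10100100 (10xxxxxx ✓), payload 100100.
Byte 3: 0x92 = 10010010 (10xxxxxx ✓), payload 010010.
Concatenate: 0000100100010010 = 0x912 (16 bits → U+0912).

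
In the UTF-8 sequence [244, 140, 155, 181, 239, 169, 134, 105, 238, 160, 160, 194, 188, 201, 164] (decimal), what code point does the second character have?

U+FA46

Offset 0: leading byte 0xF4 = 11110100 → 4-byte char #1 = F4 8C 9B B5.
Offset 4: leading byte 0xEF = 11101111 → 3-byte char #2 = EF A9 86.
Leading byte 0xEF = 11101111 matches 1110xxxx → 3-byte sequence.
Byte 1: 0xEF = 11101111, payload 1111 (4 bits).
Byte 2: 0xA9 = 10101001 (10xxxxxx ✓), payload 101001.
Byte 3: 0x86 = 10000110 (10xxxxxx ✓), payload 000110.
Concatenate: 1111101001000110 = 0xFA46 (16 bits → U+FA46).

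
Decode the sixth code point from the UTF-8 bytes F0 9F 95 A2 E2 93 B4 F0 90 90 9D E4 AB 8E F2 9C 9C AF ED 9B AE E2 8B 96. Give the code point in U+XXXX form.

Offset 0: leading byte 0xF0 = 11110000 → 4-byte char #1 = F0 9F 95 A2.
Offset 4: leading byte 0xE2 = 11100010 → 3-byte char #2 = E2 93 B4.
Offset 7: leading byte 0xF0 = 11110000 → 4-byte char #3 = F0 90 90 9D.
Offset 11: leading byte 0xE4 = 11100100 → 3-byte char #4 = E4 AB 8E.
Offset 14: leading byte 0xF2 = 11110010 → 4-byte char #5 = F2 9C 9C AF.
Offset 18: leading byte 0xED = 11101101 → 3-byte char #6 = ED 9B AE.
Leading byte 0xED = 11101101 matches 1110xxxx → 3-byte sequence.
Byte 1: 0xED = 11101101, payload 1101 (4 bits).
Byte 2: 0x9B = 10011011 (10xxxxxx ✓), payload 011011.
Byte 3: 0xAE = 10101110 (10xxxxxx ✓), payload 101110.
Concatenate: 1101011011101110 = 0xD6EE (16 bits → U+D6EE).

U+D6EE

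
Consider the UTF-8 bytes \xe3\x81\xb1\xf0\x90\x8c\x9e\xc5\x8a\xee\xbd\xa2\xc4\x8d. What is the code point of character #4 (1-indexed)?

Offset 0: leading byte 0xE3 = 11100011 → 3-byte char #1 = E3 81 B1.
Offset 3: leading byte 0xF0 = 11110000 → 4-byte char #2 = F0 90 8C 9E.
Offset 7: leading byte 0xC5 = 11000101 → 2-byte char #3 = C5 8A.
Offset 9: leading byte 0xEE = 11101110 → 3-byte char #4 = EE BD A2.
Leading byte 0xEE = 11101110 matches 1110xxxx → 3-byte sequence.
Byte 1: 0xEE = 11101110, payload 1110 (4 bits).
Byte 2: 0xBD = 10111101 (10xxxxxx ✓), payload 111101.
Byte 3: 0xA2 = 10100010 (10xxxxxx ✓), payload 100010.
Concatenate: 1110111101100010 = 0xEF62 (16 bits → U+EF62).

U+EF62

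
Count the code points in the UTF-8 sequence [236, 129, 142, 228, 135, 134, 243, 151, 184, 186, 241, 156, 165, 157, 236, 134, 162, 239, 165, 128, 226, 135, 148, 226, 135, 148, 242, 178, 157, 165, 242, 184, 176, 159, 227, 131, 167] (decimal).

11

Byte at offset 0: 0xEC = 11101100 → 3-byte char (#1). Advance 3.
Byte at offset 3: 0xE4 = 11100100 → 3-byte char (#2). Advance 3.
Byte at offset 6: 0xF3 = 11110011 → 4-byte char (#3). Advance 4.
Byte at offset 10: 0xF1 = 11110001 → 4-byte char (#4). Advance 4.
Byte at offset 14: 0xEC = 11101100 → 3-byte char (#5). Advance 3.
Byte at offset 17: 0xEF = 11101111 → 3-byte char (#6). Advance 3.
Byte at offset 20: 0xE2 = 11100010 → 3-byte char (#7). Advance 3.
Byte at offset 23: 0xE2 = 11100010 → 3-byte char (#8). Advance 3.
Byte at offset 26: 0xF2 = 11110010 → 4-byte char (#9). Advance 4.
Byte at offset 30: 0xF2 = 11110010 → 4-byte char (#10). Advance 4.
Byte at offset 34: 0xE3 = 11100011 → 3-byte char (#11). Advance 3.
Reached end at offset 37 after 11 code points.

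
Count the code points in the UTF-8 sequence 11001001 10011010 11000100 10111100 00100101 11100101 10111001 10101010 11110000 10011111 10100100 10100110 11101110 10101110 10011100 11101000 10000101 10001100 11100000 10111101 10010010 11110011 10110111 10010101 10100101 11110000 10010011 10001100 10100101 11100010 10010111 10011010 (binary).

Byte at offset 0: 0xC9 = 11001001 → 2-byte char (#1). Advance 2.
Byte at offset 2: 0xC4 = 11000100 → 2-byte char (#2). Advance 2.
Byte at offset 4: 0x25 = 00100101 → 1-byte char (#3). Advance 1.
Byte at offset 5: 0xE5 = 11100101 → 3-byte char (#4). Advance 3.
Byte at offset 8: 0xF0 = 11110000 → 4-byte char (#5). Advance 4.
Byte at offset 12: 0xEE = 11101110 → 3-byte char (#6). Advance 3.
Byte at offset 15: 0xE8 = 11101000 → 3-byte char (#7). Advance 3.
Byte at offset 18: 0xE0 = 11100000 → 3-byte char (#8). Advance 3.
Byte at offset 21: 0xF3 = 11110011 → 4-byte char (#9). Advance 4.
Byte at offset 25: 0xF0 = 11110000 → 4-byte char (#10). Advance 4.
Byte at offset 29: 0xE2 = 11100010 → 3-byte char (#11). Advance 3.
Reached end at offset 32 after 11 code points.

11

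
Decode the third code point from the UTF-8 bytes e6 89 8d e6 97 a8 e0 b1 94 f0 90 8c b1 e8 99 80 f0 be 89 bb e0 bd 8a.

U+0C54

Offset 0: leading byte 0xE6 = 11100110 → 3-byte char #1 = E6 89 8D.
Offset 3: leading byte 0xE6 = 11100110 → 3-byte char #2 = E6 97 A8.
Offset 6: leading byte 0xE0 = 11100000 → 3-byte char #3 = E0 B1 94.
Leading byte 0xE0 = 11100000 matches 1110xxxx → 3-byte sequence.
Byte 1: 0xE0 = 11100000, payload 0000 (4 bits).
Byte 2: 0xB1 = 10110001 (10xxxxxx ✓), payload 110001.
Byte 3: 0x94 = 10010100 (10xxxxxx ✓), payload 010100.
Concatenate: 0000110001010100 = 0xC54 (16 bits → U+0C54).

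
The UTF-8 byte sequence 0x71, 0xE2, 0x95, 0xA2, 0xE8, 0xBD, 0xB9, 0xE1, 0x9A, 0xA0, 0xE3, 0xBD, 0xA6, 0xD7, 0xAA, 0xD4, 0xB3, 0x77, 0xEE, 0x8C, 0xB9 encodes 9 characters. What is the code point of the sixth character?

U+05EA

Offset 0: leading byte 0x71 = 01110001 → 1-byte char #1 = 71.
Offset 1: leading byte 0xE2 = 11100010 → 3-byte char #2 = E2 95 A2.
Offset 4: leading byte 0xE8 = 11101000 → 3-byte char #3 = E8 BD B9.
Offset 7: leading byte 0xE1 = 11100001 → 3-byte char #4 = E1 9A A0.
Offset 10: leading byte 0xE3 = 11100011 → 3-byte char #5 = E3 BD A6.
Offset 13: leading byte 0xD7 = 11010111 → 2-byte char #6 = D7 AA.
Leading byte 0xD7 = 11010111 matches 110xxxxx → 2-byte sequence.
Byte 1: 0xD7 = 11010111, payload 10111 (5 bits).
Byte 2: 0xAA = 10101010 (10xxxxxx ✓), payload 101010.
Concatenate: 10111101010 = 0x5EA (11 bits → U+05EA).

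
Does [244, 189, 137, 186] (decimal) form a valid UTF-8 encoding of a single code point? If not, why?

Leading byte 0xF4 = 11110100 → 4-byte form.
Payload = 0x13D27A, which exceeds U+10FFFF, the maximum Unicode code point. (Leading bytes F5–FF, or F4 followed by ≥ 0x90, are invalid.)

invalid (encodes a value above U+10FFFF)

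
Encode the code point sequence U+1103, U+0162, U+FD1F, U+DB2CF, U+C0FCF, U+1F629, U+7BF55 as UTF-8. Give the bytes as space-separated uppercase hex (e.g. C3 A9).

U+1103: 3-byte form → E1 84 83.
U+0162: 2-byte form → C5 A2.
U+FD1F: 3-byte form → EF B4 9F.
U+DB2CF: 4-byte form → F3 9B 8B 8F.
U+C0FCF: 4-byte form → F3 80 BF 8F.
U+1F629: 4-byte form → F0 9F 98 A9.
U+7BF55: 4-byte form → F1 BB BD 95.
Concatenated (24 bytes): E1 84 83 C5 A2 EF B4 9F F3 9B 8B 8F F3 80 BF 8F F0 9F 98 A9 F1 BB BD 95.

E1 84 83 C5 A2 EF B4 9F F3 9B 8B 8F F3 80 BF 8F F0 9F 98 A9 F1 BB BD 95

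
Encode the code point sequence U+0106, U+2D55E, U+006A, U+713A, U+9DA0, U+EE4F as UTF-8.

U+0106: 2-byte form → C4 86.
U+2D55E: 4-byte form → F0 AD 95 9E.
U+006A: 1-byte form → 6A.
U+713A: 3-byte form → E7 84 BA.
U+9DA0: 3-byte form → E9 B6 A0.
U+EE4F: 3-byte form → EE B9 8F.
Concatenated (16 bytes): C4 86 F0 AD 95 9E 6A E7 84 BA E9 B6 A0 EE B9 8F.

C4 86 F0 AD 95 9E 6A E7 84 BA E9 B6 A0 EE B9 8F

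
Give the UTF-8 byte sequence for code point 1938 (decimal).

DE 92

U+0792 = 0x792 = 1938 decimal. In range U+0080–U+07FF → 2-byte form: 110xxxxx 10xxxxxx.
Binary (11 bits): 11110010010.
Split 5+6: 11110 | 010010.
Byte 1: 11011110 = 0xDE.
Byte 2: 10010010 = 0x92.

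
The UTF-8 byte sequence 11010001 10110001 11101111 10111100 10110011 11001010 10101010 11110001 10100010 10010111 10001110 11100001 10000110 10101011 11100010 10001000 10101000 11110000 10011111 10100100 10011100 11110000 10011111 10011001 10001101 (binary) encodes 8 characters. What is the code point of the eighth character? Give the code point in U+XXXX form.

Offset 0: leading byte 0xD1 = 11010001 → 2-byte char #1 = D1 B1.
Offset 2: leading byte 0xEF = 11101111 → 3-byte char #2 = EF BC B3.
Offset 5: leading byte 0xCA = 11001010 → 2-byte char #3 = CA AA.
Offset 7: leading byte 0xF1 = 11110001 → 4-byte char #4 = F1 A2 97 8E.
Offset 11: leading byte 0xE1 = 11100001 → 3-byte char #5 = E1 86 AB.
Offset 14: leading byte 0xE2 = 11100010 → 3-byte char #6 = E2 88 A8.
Offset 17: leading byte 0xF0 = 11110000 → 4-byte char #7 = F0 9F A4 9C.
Offset 21: leading byte 0xF0 = 11110000 → 4-byte char #8 = F0 9F 99 8D.
Leading byte 0xF0 = 11110000 matches 11110xxx → 4-byte sequence.
Byte 1: 0xF0 = 11110000, payload 000 (3 bits).
Byte 2: 0x9F = 10011111 (10xxxxxx ✓), payload 011111.
Byte 3: 0x99 = 10011001 (10xxxxxx ✓), payload 011001.
Byte 4: 0x8D = 10001101 (10xxxxxx ✓), payload 001101.
Concatenate: 000011111011001001101 = 0x1F64D (21 bits → U+1F64D).

U+1F64D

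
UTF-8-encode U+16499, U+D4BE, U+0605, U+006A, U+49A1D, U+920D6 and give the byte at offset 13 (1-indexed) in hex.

1-indexed offset 13 is 0-indexed offset 12.
U+16499 → 4-byte form F0 96 92 99 at offsets 0–3.
U+D4BE → 3-byte form ED 92 BE at offsets 4–6.
U+0605 → 2-byte form D8 85 at offsets 7–8.
U+006A → 1-byte form 6A at offsets 9–9.
U+49A1D → 4-byte form F1 89 A8 9D at offsets 10–13.
Offset 12 falls in char 5's range; it's byte 3 of F1 89 A8 9D = 0xA8.

0xA8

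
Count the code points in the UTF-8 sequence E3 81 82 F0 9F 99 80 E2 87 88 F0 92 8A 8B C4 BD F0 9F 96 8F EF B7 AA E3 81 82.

8

Byte at offset 0: 0xE3 = 11100011 → 3-byte char (#1). Advance 3.
Byte at offset 3: 0xF0 = 11110000 → 4-byte char (#2). Advance 4.
Byte at offset 7: 0xE2 = 11100010 → 3-byte char (#3). Advance 3.
Byte at offset 10: 0xF0 = 11110000 → 4-byte char (#4). Advance 4.
Byte at offset 14: 0xC4 = 11000100 → 2-byte char (#5). Advance 2.
Byte at offset 16: 0xF0 = 11110000 → 4-byte char (#6). Advance 4.
Byte at offset 20: 0xEF = 11101111 → 3-byte char (#7). Advance 3.
Byte at offset 23: 0xE3 = 11100011 → 3-byte char (#8). Advance 3.
Reached end at offset 26 after 8 code points.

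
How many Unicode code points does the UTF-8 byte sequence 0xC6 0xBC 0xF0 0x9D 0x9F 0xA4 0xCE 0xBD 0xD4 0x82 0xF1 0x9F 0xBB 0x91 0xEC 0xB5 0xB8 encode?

Byte at offset 0: 0xC6 = 11000110 → 2-byte char (#1). Advance 2.
Byte at offset 2: 0xF0 = 11110000 → 4-byte char (#2). Advance 4.
Byte at offset 6: 0xCE = 11001110 → 2-byte char (#3). Advance 2.
Byte at offset 8: 0xD4 = 11010100 → 2-byte char (#4). Advance 2.
Byte at offset 10: 0xF1 = 11110001 → 4-byte char (#5). Advance 4.
Byte at offset 14: 0xEC = 11101100 → 3-byte char (#6). Advance 3.
Reached end at offset 17 after 6 code points.

6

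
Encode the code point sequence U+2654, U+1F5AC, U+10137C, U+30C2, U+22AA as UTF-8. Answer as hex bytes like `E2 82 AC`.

U+2654: 3-byte form → E2 99 94.
U+1F5AC: 4-byte form → F0 9F 96 AC.
U+10137C: 4-byte form → F4 81 8D BC.
U+30C2: 3-byte form → E3 83 82.
U+22AA: 3-byte form → E2 8A AA.
Concatenated (17 bytes): E2 99 94 F0 9F 96 AC F4 81 8D BC E3 83 82 E2 8A AA.

E2 99 94 F0 9F 96 AC F4 81 8D BC E3 83 82 E2 8A AA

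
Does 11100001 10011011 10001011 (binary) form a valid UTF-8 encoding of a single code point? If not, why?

Leading byte 0xE1 = 11100001 → 3-byte form.
Continuation bytes 0x9B=10011011, 0x8B=10001011 all match 10xxxxxx.
Decoded value 0x16CB is ≥ 0x800 (shortest form) and not a surrogate.

valid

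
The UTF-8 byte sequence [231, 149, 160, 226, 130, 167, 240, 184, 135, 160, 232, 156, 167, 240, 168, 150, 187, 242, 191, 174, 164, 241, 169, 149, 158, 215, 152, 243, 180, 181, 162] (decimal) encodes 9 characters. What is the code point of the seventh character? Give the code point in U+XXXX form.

U+6955E

Offset 0: leading byte 0xE7 = 11100111 → 3-byte char #1 = E7 95 A0.
Offset 3: leading byte 0xE2 = 11100010 → 3-byte char #2 = E2 82 A7.
Offset 6: leading byte 0xF0 = 11110000 → 4-byte char #3 = F0 B8 87 A0.
Offset 10: leading byte 0xE8 = 11101000 → 3-byte char #4 = E8 9C A7.
Offset 13: leading byte 0xF0 = 11110000 → 4-byte char #5 = F0 A8 96 BB.
Offset 17: leading byte 0xF2 = 11110010 → 4-byte char #6 = F2 BF AE A4.
Offset 21: leading byte 0xF1 = 11110001 → 4-byte char #7 = F1 A9 95 9E.
Leading byte 0xF1 = 11110001 matches 11110xxx → 4-byte sequence.
Byte 1: 0xF1 = 11110001, payload 001 (3 bits).
Byte 2: 0xA9 = 10101001 (10xxxxxx ✓), payload 101001.
Byte 3: 0x95 = 10010101 (10xxxxxx ✓), payload 010101.
Byte 4: 0x9E = 10011110 (10xxxxxx ✓), payload 011110.
Concatenate: 001101001010101011110 = 0x6955E (21 bits → U+6955E).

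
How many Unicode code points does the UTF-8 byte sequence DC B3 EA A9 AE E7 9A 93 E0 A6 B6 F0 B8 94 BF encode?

Byte at offset 0: 0xDC = 11011100 → 2-byte char (#1). Advance 2.
Byte at offset 2: 0xEA = 11101010 → 3-byte char (#2). Advance 3.
Byte at offset 5: 0xE7 = 11100111 → 3-byte char (#3). Advance 3.
Byte at offset 8: 0xE0 = 11100000 → 3-byte char (#4). Advance 3.
Byte at offset 11: 0xF0 = 11110000 → 4-byte char (#5). Advance 4.
Reached end at offset 15 after 5 code points.

5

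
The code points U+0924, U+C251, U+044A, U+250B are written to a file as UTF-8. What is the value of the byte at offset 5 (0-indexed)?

0x91

U+0924 → 3-byte form E0 A4 A4 at offsets 0–2.
U+C251 → 3-byte form EC 89 91 at offsets 3–5.
Offset 5 falls in char 2's range; it's byte 3 of EC 89 91 = 0x91.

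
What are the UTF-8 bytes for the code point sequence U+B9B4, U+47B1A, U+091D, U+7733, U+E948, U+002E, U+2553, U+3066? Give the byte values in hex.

EB A6 B4 F1 87 AC 9A E0 A4 9D E7 9C B3 EE A5 88 2E E2 95 93 E3 81 A6

U+B9B4: 3-byte form → EB A6 B4.
U+47B1A: 4-byte form → F1 87 AC 9A.
U+091D: 3-byte form → E0 A4 9D.
U+7733: 3-byte form → E7 9C B3.
U+E948: 3-byte form → EE A5 88.
U+002E: 1-byte form → 2E.
U+2553: 3-byte form → E2 95 93.
U+3066: 3-byte form → E3 81 A6.
Concatenated (23 bytes): EB A6 B4 F1 87 AC 9A E0 A4 9D E7 9C B3 EE A5 88 2E E2 95 93 E3 81 A6.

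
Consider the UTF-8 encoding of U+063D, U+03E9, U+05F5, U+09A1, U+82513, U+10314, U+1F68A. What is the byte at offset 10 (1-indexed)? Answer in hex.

1-indexed offset 10 is 0-indexed offset 9.
U+063D → 2-byte form D8 BD at offsets 0–1.
U+03E9 → 2-byte form CF A9 at offsets 2–3.
U+05F5 → 2-byte form D7 B5 at offsets 4–5.
U+09A1 → 3-byte form E0 A6 A1 at offsets 6–8.
U+82513 → 4-byte form F2 82 94 93 at offsets 9–12.
Offset 9 falls in char 5's range; it's byte 1 of F2 82 94 93 = 0xF2.

0xF2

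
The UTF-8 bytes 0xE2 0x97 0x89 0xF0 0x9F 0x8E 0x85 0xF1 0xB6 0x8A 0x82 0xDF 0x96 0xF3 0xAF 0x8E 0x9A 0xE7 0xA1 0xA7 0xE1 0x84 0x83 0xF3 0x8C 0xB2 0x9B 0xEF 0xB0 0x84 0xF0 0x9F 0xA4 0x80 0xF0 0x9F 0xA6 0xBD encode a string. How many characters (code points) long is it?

11

Byte at offset 0: 0xE2 = 11100010 → 3-byte char (#1). Advance 3.
Byte at offset 3: 0xF0 = 11110000 → 4-byte char (#2). Advance 4.
Byte at offset 7: 0xF1 = 11110001 → 4-byte char (#3). Advance 4.
Byte at offset 11: 0xDF = 11011111 → 2-byte char (#4). Advance 2.
Byte at offset 13: 0xF3 = 11110011 → 4-byte char (#5). Advance 4.
Byte at offset 17: 0xE7 = 11100111 → 3-byte char (#6). Advance 3.
Byte at offset 20: 0xE1 = 11100001 → 3-byte char (#7). Advance 3.
Byte at offset 23: 0xF3 = 11110011 → 4-byte char (#8). Advance 4.
Byte at offset 27: 0xEF = 11101111 → 3-byte char (#9). Advance 3.
Byte at offset 30: 0xF0 = 11110000 → 4-byte char (#10). Advance 4.
Byte at offset 34: 0xF0 = 11110000 → 4-byte char (#11). Advance 4.
Reached end at offset 38 after 11 code points.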